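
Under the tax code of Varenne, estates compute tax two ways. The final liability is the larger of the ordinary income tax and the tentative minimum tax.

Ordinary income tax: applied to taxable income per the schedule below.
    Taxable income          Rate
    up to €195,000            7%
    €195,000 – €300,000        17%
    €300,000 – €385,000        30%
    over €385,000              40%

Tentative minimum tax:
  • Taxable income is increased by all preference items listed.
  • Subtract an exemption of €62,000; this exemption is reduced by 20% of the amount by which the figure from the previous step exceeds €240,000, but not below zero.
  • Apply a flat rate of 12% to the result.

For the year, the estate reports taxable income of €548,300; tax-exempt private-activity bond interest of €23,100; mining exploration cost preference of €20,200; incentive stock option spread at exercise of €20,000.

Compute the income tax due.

€122,320

Tentative minimum tax:
  Adjusted income: €548,300 + €23,100 + €20,200 + €20,000 = €611,600
  Exemption: 20% × (€611,600 − €240,000) = €74,320 ≥ €62,000, so the exemption is fully phased out
  Base: €611,600 − €0 = €611,600
  €611,600 × 12% = €73,392

Ordinary income tax:
  €195,000 × 7% = €13,650
  €105,000 × 17% = €17,850
  €85,000 × 30% = €25,500
  €163,300 × 40% = €65,320
  → €122,320

€122,320 > €73,392, so the ordinary income tax governs.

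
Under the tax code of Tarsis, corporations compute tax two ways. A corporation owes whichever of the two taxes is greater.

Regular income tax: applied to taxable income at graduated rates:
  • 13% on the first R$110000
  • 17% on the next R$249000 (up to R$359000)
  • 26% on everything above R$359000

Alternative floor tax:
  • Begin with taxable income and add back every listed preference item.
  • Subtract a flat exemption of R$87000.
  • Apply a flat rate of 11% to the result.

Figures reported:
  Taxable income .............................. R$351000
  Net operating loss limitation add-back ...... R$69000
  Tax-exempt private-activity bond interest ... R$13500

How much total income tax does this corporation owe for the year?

R$55270

Regular income tax:
  R$110000 × 13% = R$14300
  R$241000 × 17% = R$40970
  → R$55270

Alternative floor tax:
  Adjusted income: R$351000 + R$69000 + R$13500 = R$433500
  Less exemption R$87000 → base R$346500
  R$346500 × 11% = R$38115

R$55270 > R$38115, so the regular income tax governs.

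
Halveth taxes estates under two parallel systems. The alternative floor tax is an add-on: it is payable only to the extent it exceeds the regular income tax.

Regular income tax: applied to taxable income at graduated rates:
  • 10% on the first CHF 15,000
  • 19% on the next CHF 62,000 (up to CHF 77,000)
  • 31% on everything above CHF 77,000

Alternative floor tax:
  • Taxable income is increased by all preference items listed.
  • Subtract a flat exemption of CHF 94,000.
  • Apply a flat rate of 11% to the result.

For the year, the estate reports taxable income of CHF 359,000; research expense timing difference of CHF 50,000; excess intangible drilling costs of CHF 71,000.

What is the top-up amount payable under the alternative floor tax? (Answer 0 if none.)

Regular income tax:
  CHF 15,000 × 10% = CHF 1,500
  CHF 62,000 × 19% = CHF 11,780
  CHF 282,000 × 31% = CHF 87,420
  → CHF 100,700

Alternative floor tax:
  Adjusted income: CHF 359,000 + CHF 50,000 + CHF 71,000 = CHF 480,000
  Less exemption CHF 94,000 → base CHF 386,000
  CHF 386,000 × 11% = CHF 42,460

CHF 42,460 ≤ CHF 100,700, so no add-on is due.

CHF 0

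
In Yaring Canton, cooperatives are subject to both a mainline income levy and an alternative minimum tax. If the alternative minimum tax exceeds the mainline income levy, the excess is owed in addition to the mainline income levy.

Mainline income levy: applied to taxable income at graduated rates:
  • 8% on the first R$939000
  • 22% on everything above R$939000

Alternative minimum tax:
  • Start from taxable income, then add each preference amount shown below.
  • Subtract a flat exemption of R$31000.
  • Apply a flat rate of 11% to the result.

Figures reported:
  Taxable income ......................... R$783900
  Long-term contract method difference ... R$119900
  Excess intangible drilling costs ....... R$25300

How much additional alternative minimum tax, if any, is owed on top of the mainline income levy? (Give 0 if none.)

R$36079

Alternative minimum tax:
  Adjusted income: R$783900 + R$119900 + R$25300 = R$929100
  Less exemption R$31000 → base R$898100
  R$898100 × 11% = R$98791

Mainline income levy:
  R$783900 × 8% = R$62712

Excess of alternative minimum tax over mainline income levy: R$98791 − R$62712 = R$36079.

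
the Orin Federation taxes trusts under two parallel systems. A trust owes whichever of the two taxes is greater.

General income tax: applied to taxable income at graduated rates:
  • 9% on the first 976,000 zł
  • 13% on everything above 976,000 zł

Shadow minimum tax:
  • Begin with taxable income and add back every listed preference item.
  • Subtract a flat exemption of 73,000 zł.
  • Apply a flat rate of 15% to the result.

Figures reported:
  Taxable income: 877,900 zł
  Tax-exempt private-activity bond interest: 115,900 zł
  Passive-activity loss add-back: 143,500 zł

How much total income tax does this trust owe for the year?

159,645 zł

General income tax:
  877,900 zł × 9% = 79,011 zł

Shadow minimum tax:
  Adjusted income: 877,900 zł + 115,900 zł + 143,500 zł = 1,137,300 zł
  Less exemption 73,000 zł → base 1,064,300 zł
  1,064,300 zł × 15% = 159,645 zł

159,645 zł > 79,011 zł, so the shadow minimum tax is the binding amount.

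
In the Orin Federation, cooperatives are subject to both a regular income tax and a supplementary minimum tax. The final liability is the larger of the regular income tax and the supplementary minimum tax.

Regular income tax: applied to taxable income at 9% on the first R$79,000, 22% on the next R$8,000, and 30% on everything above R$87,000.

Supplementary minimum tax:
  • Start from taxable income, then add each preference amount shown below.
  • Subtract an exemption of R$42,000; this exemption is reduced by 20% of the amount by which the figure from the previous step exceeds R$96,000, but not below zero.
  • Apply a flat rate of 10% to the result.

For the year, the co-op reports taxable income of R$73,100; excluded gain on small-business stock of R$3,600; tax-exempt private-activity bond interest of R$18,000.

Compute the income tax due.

Supplementary minimum tax:
  Adjusted income: R$73,100 + R$3,600 + R$18,000 = R$94,700
  Exemption: R$94,700 ≤ R$96,000, so full R$42,000 applies
  Base: R$94,700 − R$42,000 = R$52,700
  R$52,700 × 10% = R$5,270

Regular income tax:
  R$73,100 × 9% = R$6,579

R$6,579 > R$5,270, so the regular income tax governs.

R$6,579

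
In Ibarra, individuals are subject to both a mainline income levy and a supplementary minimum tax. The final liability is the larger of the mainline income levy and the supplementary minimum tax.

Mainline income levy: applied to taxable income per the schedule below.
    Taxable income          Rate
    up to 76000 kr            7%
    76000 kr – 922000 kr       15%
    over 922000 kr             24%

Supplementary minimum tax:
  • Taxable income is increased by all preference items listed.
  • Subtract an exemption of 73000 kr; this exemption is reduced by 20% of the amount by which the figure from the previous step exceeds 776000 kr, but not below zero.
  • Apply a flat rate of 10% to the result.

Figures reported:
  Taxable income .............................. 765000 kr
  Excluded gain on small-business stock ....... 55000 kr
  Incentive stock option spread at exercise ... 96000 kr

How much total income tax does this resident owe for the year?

108670 kr

Mainline income levy:
  76000 kr × 7% = 5320 kr
  689000 kr × 15% = 103350 kr
  → 108670 kr

Supplementary minimum tax:
  Adjusted income: 765000 kr + 55000 kr + 96000 kr = 916000 kr
  Exemption: 73000 kr − 20% × (916000 kr − 776000 kr) = 73000 kr − 28000 kr = 45000 kr
  Base: 916000 kr − 45000 kr = 871000 kr
  871000 kr × 10% = 87100 kr

108670 kr > 87100 kr, so the mainline income levy governs.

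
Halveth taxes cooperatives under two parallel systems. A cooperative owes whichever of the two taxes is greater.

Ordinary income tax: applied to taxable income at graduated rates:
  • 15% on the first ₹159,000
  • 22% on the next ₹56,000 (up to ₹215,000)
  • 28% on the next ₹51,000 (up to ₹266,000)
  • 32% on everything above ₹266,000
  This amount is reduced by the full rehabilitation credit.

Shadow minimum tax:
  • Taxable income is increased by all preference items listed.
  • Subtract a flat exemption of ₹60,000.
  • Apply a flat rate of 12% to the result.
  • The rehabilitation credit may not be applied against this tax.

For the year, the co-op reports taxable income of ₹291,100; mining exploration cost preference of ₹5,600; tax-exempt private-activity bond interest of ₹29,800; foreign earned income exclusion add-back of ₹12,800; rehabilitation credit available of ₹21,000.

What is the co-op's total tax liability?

Ordinary income tax:
  ₹159,000 × 15% = ₹23,850
  ₹56,000 × 22% = ₹12,320
  ₹51,000 × 28% = ₹14,280
  ₹25,100 × 32% = ₹8,032
  → ₹58,482
  Less rehabilitation credit ₹21,000 → ₹37,482

Shadow minimum tax:
  Adjusted income: ₹291,100 + ₹5,600 + ₹29,800 + ₹12,800 = ₹339,300
  Less exemption ₹60,000 → base ₹279,300
  ₹279,300 × 12% = ₹33,516

₹37,482 > ₹33,516, so the ordinary income tax governs.

₹37,482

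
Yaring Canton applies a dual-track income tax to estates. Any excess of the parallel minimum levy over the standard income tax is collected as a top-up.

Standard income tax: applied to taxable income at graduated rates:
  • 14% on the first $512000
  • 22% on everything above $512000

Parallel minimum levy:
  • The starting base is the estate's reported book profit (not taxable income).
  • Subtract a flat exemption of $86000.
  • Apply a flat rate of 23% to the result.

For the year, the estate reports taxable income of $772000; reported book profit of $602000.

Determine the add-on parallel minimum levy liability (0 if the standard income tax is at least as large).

Parallel minimum levy:
  Base (reported book profit): $602000
  Less exemption $86000 → base $516000
  $516000 × 23% = $118680

Standard income tax:
  $512000 × 14% = $71680
  $260000 × 22% = $57200
  → $128880

$118680 ≤ $128880, so no add-on is due.

$0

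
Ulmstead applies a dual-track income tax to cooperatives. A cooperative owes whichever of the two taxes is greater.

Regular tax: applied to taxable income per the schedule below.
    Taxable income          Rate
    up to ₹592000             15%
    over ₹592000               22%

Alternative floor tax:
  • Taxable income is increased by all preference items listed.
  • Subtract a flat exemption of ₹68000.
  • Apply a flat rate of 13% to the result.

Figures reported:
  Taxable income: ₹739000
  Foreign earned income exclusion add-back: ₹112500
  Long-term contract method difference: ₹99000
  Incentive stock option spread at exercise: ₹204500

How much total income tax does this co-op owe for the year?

₹141310

Alternative floor tax:
  Adjusted income: ₹739000 + ₹112500 + ₹99000 + ₹204500 = ₹1155000
  Less exemption ₹68000 → base ₹1087000
  ₹1087000 × 13% = ₹141310

Regular tax:
  ₹592000 × 15% = ₹88800
  ₹147000 × 22% = ₹32340
  → ₹121140

₹141310 > ₹121140, so the alternative floor tax is the binding amount.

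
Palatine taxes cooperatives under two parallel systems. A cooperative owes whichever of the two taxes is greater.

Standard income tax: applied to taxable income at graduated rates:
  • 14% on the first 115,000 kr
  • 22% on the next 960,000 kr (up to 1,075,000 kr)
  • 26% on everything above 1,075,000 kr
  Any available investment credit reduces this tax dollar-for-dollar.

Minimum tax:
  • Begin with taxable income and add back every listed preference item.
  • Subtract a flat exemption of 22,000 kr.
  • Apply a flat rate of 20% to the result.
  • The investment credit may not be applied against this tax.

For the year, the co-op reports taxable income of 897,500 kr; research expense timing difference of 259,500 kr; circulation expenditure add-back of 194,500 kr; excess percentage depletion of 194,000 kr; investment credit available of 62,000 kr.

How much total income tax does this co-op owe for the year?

Minimum tax:
  Adjusted income: 897,500 kr + 259,500 kr + 194,500 kr + 194,000 kr = 1,545,500 kr
  Less exemption 22,000 kr → base 1,523,500 kr
  1,523,500 kr × 20% = 304,700 kr

Standard income tax:
  115,000 kr × 14% = 16,100 kr
  782,500 kr × 22% = 172,150 kr
  → 188,250 kr
  Less investment credit 62,000 kr → 126,250 kr

304,700 kr > 126,250 kr, so the minimum tax is the binding amount.

304,700 kr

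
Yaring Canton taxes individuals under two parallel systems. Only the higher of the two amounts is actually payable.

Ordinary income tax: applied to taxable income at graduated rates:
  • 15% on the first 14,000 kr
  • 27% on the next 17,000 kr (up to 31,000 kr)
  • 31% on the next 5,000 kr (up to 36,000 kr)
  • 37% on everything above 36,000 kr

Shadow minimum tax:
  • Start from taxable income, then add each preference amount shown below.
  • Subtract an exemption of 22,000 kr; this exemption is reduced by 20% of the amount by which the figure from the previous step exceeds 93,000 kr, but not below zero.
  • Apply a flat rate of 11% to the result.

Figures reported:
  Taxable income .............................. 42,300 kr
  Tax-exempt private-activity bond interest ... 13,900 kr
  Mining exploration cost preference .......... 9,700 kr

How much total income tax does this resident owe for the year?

10,571 kr

Shadow minimum tax:
  Adjusted income: 42,300 kr + 13,900 kr + 9,700 kr = 65,900 kr
  Exemption: 65,900 kr ≤ 93,000 kr, so full 22,000 kr applies
  Base: 65,900 kr − 22,000 kr = 43,900 kr
  43,900 kr × 11% = 4,829 kr

Ordinary income tax:
  14,000 kr × 15% = 2,100 kr
  17,000 kr × 27% = 4,590 kr
  5,000 kr × 31% = 1,550 kr
  6,300 kr × 37% = 2,331 kr
  → 10,571 kr

10,571 kr > 4,829 kr, so the ordinary income tax governs.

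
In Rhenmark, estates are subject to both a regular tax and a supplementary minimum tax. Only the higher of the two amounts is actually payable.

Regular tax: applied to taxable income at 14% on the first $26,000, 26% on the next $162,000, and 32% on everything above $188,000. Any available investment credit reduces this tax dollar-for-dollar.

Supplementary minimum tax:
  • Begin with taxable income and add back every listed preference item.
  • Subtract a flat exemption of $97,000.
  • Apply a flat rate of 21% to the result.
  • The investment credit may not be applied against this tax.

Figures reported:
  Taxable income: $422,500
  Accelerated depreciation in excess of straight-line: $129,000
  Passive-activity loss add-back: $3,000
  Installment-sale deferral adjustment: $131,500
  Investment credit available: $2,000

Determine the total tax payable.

Supplementary minimum tax:
  Adjusted income: $422,500 + $129,000 + $3,000 + $131,500 = $686,000
  Less exemption $97,000 → base $589,000
  $589,000 × 21% = $123,690

Regular tax:
  $26,000 × 14% = $3,640
  $162,000 × 26% = $42,120
  $234,500 × 32% = $75,040
  → $120,800
  Less investment credit $2,000 → $118,800

$123,690 > $118,800, so the supplementary minimum tax is the binding amount.

$123,690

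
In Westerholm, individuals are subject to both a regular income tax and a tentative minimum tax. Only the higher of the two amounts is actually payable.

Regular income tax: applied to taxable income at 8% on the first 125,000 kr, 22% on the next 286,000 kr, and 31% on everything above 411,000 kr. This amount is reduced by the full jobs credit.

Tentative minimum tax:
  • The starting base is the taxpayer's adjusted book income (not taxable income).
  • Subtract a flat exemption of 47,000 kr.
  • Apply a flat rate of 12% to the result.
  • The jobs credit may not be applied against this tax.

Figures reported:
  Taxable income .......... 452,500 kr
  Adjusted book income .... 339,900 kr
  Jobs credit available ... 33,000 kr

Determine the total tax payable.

52,785 kr

Tentative minimum tax:
  Base (adjusted book income): 339,900 kr
  Less exemption 47,000 kr → base 292,900 kr
  292,900 kr × 12% = 35,148 kr

Regular income tax:
  125,000 kr × 8% = 10,000 kr
  286,000 kr × 22% = 62,920 kr
  41,500 kr × 31% = 12,865 kr
  → 85,785 kr
  Less jobs credit 33,000 kr → 52,785 kr

52,785 kr > 35,148 kr, so the regular income tax governs.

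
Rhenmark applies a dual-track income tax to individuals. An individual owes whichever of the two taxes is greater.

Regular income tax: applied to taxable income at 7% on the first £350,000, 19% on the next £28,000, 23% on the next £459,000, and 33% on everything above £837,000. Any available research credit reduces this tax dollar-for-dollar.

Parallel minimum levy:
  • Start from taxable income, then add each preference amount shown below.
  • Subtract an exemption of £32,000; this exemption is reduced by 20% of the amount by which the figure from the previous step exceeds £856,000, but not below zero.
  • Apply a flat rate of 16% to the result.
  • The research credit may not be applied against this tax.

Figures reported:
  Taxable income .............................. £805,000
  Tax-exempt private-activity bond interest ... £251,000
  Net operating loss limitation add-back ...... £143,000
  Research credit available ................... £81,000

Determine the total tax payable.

Parallel minimum levy:
  Adjusted income: £805,000 + £251,000 + £143,000 = £1,199,000
  Exemption: 20% × (£1,199,000 − £856,000) = £68,600 ≥ £32,000, so the exemption is fully phased out
  Base: £1,199,000 − £0 = £1,199,000
  £1,199,000 × 16% = £191,840

Regular income tax:
  £350,000 × 7% = £24,500
  £28,000 × 19% = £5,320
  £427,000 × 23% = £98,210
  → £128,030
  Less research credit £81,000 → £47,030

£191,840 > £47,030, so the parallel minimum levy is the binding amount.

£191,840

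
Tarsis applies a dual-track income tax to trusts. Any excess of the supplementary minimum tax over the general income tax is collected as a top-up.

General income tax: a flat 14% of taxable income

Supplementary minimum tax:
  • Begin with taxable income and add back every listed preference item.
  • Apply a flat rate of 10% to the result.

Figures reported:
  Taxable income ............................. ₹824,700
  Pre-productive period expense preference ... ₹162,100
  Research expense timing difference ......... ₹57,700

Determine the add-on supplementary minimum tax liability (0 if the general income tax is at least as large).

₹0

Supplementary minimum tax:
  Adjusted income: ₹824,700 + ₹162,100 + ₹57,700 = ₹1,044,500
  ₹1,044,500 × 10% = ₹104,450

General income tax:
  ₹824,700 × 14% = ₹115,458

₹104,450 ≤ ₹115,458, so no add-on is due.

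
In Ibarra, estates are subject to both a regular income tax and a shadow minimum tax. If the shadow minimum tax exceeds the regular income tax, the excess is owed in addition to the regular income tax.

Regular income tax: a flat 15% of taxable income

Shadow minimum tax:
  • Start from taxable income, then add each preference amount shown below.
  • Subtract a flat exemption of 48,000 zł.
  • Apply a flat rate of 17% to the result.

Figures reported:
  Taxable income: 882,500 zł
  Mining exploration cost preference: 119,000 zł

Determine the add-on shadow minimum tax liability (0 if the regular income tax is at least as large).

29,720 zł

Shadow minimum tax:
  Adjusted income: 882,500 zł + 119,000 zł = 1,001,500 zł
  Less exemption 48,000 zł → base 953,500 zł
  953,500 zł × 17% = 162,095 zł

Regular income tax:
  882,500 zł × 15% = 132,375 zł

Excess of shadow minimum tax over regular income tax: 162,095 zł − 132,375 zł = 29,720 zł.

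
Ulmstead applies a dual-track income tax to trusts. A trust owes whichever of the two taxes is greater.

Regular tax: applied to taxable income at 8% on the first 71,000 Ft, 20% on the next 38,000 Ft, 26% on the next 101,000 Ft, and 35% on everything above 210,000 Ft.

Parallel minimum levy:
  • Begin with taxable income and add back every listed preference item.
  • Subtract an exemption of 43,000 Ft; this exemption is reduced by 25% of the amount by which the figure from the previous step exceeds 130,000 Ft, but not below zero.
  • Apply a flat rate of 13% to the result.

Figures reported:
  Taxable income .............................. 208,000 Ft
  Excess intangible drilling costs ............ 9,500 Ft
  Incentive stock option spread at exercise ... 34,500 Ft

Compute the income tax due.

39,020 Ft

Parallel minimum levy:
  Adjusted income: 208,000 Ft + 9,500 Ft + 34,500 Ft = 252,000 Ft
  Exemption: 43,000 Ft − 25% × (252,000 Ft − 130,000 Ft) = 43,000 Ft − 30,500 Ft = 12,500 Ft
  Base: 252,000 Ft − 12,500 Ft = 239,500 Ft
  239,500 Ft × 13% = 31,135 Ft

Regular tax:
  71,000 Ft × 8% = 5,680 Ft
  38,000 Ft × 20% = 7,600 Ft
  99,000 Ft × 26% = 25,740 Ft
  → 39,020 Ft

39,020 Ft > 31,135 Ft, so the regular tax governs.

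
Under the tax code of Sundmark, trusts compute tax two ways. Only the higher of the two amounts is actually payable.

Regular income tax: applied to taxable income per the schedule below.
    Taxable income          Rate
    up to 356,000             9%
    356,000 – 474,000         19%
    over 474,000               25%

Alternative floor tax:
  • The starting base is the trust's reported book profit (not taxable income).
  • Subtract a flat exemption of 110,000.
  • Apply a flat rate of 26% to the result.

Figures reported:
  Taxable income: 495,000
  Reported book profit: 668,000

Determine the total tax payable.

145,080

Alternative floor tax:
  Base (reported book profit): 668,000
  Less exemption 110,000 → base 558,000
  558,000 × 26% = 145,080

Regular income tax:
  356,000 × 9% = 32,040
  118,000 × 19% = 22,420
  21,000 × 25% = 5,250
  → 59,710

145,080 > 59,710, so the alternative floor tax is the binding amount.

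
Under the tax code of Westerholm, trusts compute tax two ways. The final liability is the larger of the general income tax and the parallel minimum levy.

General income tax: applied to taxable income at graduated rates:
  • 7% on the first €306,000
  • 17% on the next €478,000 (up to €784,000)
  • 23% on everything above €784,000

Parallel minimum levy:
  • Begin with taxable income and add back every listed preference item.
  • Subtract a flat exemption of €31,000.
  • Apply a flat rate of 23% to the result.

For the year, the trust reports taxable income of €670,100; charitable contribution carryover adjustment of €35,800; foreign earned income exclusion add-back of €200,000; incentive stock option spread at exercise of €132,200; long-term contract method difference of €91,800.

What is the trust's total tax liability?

€252,747

Parallel minimum levy:
  Adjusted income: €670,100 + €35,800 + €200,000 + €132,200 + €91,800 = €1,129,900
  Less exemption €31,000 → base €1,098,900
  €1,098,900 × 23% = €252,747

General income tax:
  €306,000 × 7% = €21,420
  €364,100 × 17% = €61,897
  → €83,317

€252,747 > €83,317, so the parallel minimum levy is the binding amount.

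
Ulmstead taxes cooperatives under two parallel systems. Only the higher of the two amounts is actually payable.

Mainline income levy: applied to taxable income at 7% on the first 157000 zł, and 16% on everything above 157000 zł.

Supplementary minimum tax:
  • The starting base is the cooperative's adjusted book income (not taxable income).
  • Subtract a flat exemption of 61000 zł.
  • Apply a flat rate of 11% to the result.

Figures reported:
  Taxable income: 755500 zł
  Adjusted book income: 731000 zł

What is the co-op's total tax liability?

Supplementary minimum tax:
  Base (adjusted book income): 731000 zł
  Less exemption 61000 zł → base 670000 zł
  670000 zł × 11% = 73700 zł

Mainline income levy:
  157000 zł × 7% = 10990 zł
  598500 zł × 16% = 95760 zł
  → 106750 zł

106750 zł > 73700 zł, so the mainline income levy governs.

106750 zł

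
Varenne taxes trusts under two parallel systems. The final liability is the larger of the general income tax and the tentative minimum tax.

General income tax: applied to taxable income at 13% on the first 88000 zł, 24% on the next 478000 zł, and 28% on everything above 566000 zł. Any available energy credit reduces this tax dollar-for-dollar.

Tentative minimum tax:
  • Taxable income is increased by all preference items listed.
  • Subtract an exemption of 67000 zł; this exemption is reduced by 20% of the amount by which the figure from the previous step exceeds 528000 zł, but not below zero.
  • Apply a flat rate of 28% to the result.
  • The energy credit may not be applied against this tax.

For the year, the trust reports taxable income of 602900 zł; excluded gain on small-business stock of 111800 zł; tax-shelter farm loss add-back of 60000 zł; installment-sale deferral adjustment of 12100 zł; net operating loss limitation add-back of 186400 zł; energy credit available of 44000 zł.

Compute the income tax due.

General income tax:
  88000 zł × 13% = 11440 zł
  478000 zł × 24% = 114720 zł
  36900 zł × 28% = 10332 zł
  → 136492 zł
  Less energy credit 44000 zł → 92492 zł

Tentative minimum tax:
  Adjusted income: 602900 zł + 111800 zł + 60000 zł + 12100 zł + 186400 zł = 973200 zł
  Exemption: 20% × (973200 zł − 528000 zł) = 89040 zł ≥ 67000 zł, so the exemption is fully phased out
  Base: 973200 zł − 0 zł = 973200 zł
  973200 zł × 28% = 272496 zł

272496 zł > 92492 zł, so the tentative minimum tax is the binding amount.

272496 zł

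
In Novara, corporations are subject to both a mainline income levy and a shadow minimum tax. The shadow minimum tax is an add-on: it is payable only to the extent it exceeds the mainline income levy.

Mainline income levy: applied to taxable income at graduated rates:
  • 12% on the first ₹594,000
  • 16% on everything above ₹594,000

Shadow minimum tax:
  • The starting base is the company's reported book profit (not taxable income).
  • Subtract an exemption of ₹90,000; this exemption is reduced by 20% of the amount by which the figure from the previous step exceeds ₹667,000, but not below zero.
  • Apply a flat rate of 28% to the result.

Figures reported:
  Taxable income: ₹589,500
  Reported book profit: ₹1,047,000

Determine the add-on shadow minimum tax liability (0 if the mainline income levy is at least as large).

₹218,500

Shadow minimum tax:
  Base (reported book profit): ₹1,047,000
  Exemption: ₹90,000 − 20% × (₹1,047,000 − ₹667,000) = ₹90,000 − ₹76,000 = ₹14,000
  Base: ₹1,047,000 − ₹14,000 = ₹1,033,000
  ₹1,033,000 × 28% = ₹289,240

Mainline income levy:
  ₹589,500 × 12% = ₹70,740

Excess of shadow minimum tax over mainline income levy: ₹289,240 − ₹70,740 = ₹218,500.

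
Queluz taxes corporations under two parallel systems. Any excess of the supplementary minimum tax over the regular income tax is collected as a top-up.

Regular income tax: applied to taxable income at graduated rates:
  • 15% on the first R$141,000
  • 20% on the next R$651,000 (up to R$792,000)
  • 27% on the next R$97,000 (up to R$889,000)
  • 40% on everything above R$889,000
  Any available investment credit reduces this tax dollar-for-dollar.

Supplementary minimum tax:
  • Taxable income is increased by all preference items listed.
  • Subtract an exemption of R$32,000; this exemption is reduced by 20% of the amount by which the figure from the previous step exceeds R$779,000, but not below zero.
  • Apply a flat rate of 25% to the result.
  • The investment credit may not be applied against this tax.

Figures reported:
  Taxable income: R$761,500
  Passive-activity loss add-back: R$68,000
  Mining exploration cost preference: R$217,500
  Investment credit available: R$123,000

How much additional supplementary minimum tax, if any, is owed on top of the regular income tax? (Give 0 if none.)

Regular income tax:
  R$141,000 × 15% = R$21,150
  R$620,500 × 20% = R$124,100
  → R$145,250
  Less investment credit R$123,000 → R$22,250

Supplementary minimum tax:
  Adjusted income: R$761,500 + R$68,000 + R$217,500 = R$1,047,000
  Exemption: 20% × (R$1,047,000 − R$779,000) = R$53,600 ≥ R$32,000, so the exemption is fully phased out
  Base: R$1,047,000 − R$0 = R$1,047,000
  R$1,047,000 × 25% = R$261,750

Excess of supplementary minimum tax over regular income tax: R$261,750 − R$22,250 = R$239,500.

R$239,500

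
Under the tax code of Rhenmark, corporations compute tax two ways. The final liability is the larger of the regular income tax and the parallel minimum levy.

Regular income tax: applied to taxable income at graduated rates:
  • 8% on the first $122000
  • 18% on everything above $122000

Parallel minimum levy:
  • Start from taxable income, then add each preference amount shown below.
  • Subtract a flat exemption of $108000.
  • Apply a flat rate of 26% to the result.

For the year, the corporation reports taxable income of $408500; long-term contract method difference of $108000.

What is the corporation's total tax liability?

$106210

Regular income tax:
  $122000 × 8% = $9760
  $286500 × 18% = $51570
  → $61330

Parallel minimum levy:
  Adjusted income: $408500 + $108000 = $516500
  Less exemption $108000 → base $408500
  $408500 × 26% = $106210

$106210 > $61330, so the parallel minimum levy is the binding amount.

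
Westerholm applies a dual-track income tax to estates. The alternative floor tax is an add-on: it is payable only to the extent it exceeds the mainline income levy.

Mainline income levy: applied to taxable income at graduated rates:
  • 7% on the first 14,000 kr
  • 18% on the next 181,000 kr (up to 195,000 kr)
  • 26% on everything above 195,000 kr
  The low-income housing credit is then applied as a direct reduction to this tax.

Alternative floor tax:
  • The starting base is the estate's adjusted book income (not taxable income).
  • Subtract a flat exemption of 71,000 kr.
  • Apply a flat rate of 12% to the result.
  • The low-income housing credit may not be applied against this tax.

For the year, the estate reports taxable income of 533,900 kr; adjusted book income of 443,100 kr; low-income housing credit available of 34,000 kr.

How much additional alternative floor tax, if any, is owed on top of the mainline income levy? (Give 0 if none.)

0 kr

Mainline income levy:
  14,000 kr × 7% = 980 kr
  181,000 kr × 18% = 32,580 kr
  338,900 kr × 26% = 88,114 kr
  → 121,674 kr
  Less low-income housing credit 34,000 kr → 87,674 kr

Alternative floor tax:
  Base (adjusted book income): 443,100 kr
  Less exemption 71,000 kr → base 372,100 kr
  372,100 kr × 12% = 44,652 kr

44,652 kr ≤ 87,674 kr, so no add-on is due.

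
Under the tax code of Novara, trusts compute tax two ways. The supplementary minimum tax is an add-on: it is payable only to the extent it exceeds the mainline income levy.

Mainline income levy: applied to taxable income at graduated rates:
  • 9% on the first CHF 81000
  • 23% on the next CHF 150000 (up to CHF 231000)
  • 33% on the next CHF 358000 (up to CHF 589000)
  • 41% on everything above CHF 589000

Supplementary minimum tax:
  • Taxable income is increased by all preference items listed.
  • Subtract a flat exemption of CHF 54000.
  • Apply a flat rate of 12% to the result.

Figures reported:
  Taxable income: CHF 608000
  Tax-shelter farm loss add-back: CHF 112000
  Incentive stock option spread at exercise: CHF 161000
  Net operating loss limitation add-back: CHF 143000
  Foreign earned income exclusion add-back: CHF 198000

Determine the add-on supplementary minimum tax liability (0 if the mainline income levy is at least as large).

CHF 0

Supplementary minimum tax:
  Adjusted income: CHF 608000 + CHF 112000 + CHF 161000 + CHF 143000 + CHF 198000 = CHF 1222000
  Less exemption CHF 54000 → base CHF 1168000
  CHF 1168000 × 12% = CHF 140160

Mainline income levy:
  CHF 81000 × 9% = CHF 7290
  CHF 150000 × 23% = CHF 34500
  CHF 358000 × 33% = CHF 118140
  CHF 19000 × 41% = CHF 7790
  → CHF 167720

CHF 140160 ≤ CHF 167720, so no add-on is due.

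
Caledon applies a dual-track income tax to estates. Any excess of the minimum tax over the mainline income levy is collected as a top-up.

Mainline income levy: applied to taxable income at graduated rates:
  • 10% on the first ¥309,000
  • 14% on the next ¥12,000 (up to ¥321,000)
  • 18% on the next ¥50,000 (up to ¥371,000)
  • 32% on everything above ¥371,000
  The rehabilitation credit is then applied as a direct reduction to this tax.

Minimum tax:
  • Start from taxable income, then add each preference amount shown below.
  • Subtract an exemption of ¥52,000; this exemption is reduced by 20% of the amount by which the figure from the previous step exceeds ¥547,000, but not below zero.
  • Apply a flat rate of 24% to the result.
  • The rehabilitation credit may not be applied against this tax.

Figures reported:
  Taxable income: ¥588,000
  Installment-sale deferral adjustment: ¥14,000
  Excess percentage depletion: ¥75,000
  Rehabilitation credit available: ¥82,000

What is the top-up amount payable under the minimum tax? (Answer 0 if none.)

Minimum tax:
  Adjusted income: ¥588,000 + ¥14,000 + ¥75,000 = ¥677,000
  Exemption: ¥52,000 − 20% × (¥677,000 − ¥547,000) = ¥52,000 − ¥26,000 = ¥26,000
  Base: ¥677,000 − ¥26,000 = ¥651,000
  ¥651,000 × 24% = ¥156,240

Mainline income levy:
  ¥309,000 × 10% = ¥30,900
  ¥12,000 × 14% = ¥1,680
  ¥50,000 × 18% = ¥9,000
  ¥217,000 × 32% = ¥69,440
  → ¥111,020
  Less rehabilitation credit ¥82,000 → ¥29,020

Excess of minimum tax over mainline income levy: ¥156,240 − ¥29,020 = ¥127,220.

¥127,220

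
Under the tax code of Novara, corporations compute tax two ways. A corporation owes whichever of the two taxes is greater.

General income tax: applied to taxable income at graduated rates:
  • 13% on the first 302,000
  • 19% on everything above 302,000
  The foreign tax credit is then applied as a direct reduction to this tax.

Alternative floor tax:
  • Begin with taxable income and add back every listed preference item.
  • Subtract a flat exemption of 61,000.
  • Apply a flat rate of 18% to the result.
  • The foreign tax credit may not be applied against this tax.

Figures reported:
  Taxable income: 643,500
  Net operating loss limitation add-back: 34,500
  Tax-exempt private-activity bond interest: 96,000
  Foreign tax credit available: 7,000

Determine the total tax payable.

128,340

Alternative floor tax:
  Adjusted income: 643,500 + 34,500 + 96,000 = 774,000
  Less exemption 61,000 → base 713,000
  713,000 × 18% = 128,340

General income tax:
  302,000 × 13% = 39,260
  341,500 × 19% = 64,885
  → 104,145
  Less foreign tax credit 7,000 → 97,145

128,340 > 97,145, so the alternative floor tax is the binding amount.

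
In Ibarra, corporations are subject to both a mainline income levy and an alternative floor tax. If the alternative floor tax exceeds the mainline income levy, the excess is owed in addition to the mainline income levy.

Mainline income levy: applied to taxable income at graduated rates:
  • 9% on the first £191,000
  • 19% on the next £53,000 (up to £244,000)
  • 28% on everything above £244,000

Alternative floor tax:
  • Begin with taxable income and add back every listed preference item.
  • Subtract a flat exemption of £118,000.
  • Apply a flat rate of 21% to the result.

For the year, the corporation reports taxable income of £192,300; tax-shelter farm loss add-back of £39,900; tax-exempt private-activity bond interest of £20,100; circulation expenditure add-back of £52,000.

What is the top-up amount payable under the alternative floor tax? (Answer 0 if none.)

£21,686

Alternative floor tax:
  Adjusted income: £192,300 + £39,900 + £20,100 + £52,000 = £304,300
  Less exemption £118,000 → base £186,300
  £186,300 × 21% = £39,123

Mainline income levy:
  £191,000 × 9% = £17,190
  £1,300 × 19% = £247
  → £17,437

Excess of alternative floor tax over mainline income levy: £39,123 − £17,437 = £21,686.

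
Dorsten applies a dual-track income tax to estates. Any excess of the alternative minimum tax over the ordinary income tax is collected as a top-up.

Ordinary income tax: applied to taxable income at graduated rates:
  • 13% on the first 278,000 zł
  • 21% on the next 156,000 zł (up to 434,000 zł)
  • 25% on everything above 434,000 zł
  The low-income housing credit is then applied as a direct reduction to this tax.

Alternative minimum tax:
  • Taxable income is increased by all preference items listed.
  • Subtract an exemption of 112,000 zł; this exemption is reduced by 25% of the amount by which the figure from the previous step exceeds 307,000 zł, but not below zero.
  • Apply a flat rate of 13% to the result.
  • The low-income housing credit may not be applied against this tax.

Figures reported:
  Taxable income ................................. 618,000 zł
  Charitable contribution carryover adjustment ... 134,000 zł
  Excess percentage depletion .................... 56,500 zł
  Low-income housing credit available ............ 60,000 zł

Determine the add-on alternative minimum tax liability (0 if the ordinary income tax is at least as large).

50,205 zł

Ordinary income tax:
  278,000 zł × 13% = 36,140 zł
  156,000 zł × 21% = 32,760 zł
  184,000 zł × 25% = 46,000 zł
  → 114,900 zł
  Less low-income housing credit 60,000 zł → 54,900 zł

Alternative minimum tax:
  Adjusted income: 618,000 zł + 134,000 zł + 56,500 zł = 808,500 zł
  Exemption: 25% × (808,500 zł − 307,000 zł) = 125,375 zł ≥ 112,000 zł, so the exemption is fully phased out
  Base: 808,500 zł − 0 zł = 808,500 zł
  808,500 zł × 13% = 105,105 zł

Excess of alternative minimum tax over ordinary income tax: 105,105 zł − 54,900 zł = 50,205 zł.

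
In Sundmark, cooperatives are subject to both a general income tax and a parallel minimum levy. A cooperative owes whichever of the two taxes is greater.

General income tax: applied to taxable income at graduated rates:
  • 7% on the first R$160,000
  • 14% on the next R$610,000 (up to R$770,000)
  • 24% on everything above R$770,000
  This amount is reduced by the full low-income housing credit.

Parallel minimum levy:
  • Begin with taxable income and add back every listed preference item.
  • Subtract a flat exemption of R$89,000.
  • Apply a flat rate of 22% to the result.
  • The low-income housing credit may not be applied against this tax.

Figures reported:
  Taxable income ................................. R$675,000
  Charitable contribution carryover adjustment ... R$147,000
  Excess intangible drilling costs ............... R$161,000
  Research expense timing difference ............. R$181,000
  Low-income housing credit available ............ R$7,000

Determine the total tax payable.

General income tax:
  R$160,000 × 7% = R$11,200
  R$515,000 × 14% = R$72,100
  → R$83,300
  Less low-income housing credit R$7,000 → R$76,300

Parallel minimum levy:
  Adjusted income: R$675,000 + R$147,000 + R$161,000 + R$181,000 = R$1,164,000
  Less exemption R$89,000 → base R$1,075,000
  R$1,075,000 × 22% = R$236,500

R$236,500 > R$76,300, so the parallel minimum levy is the binding amount.

R$236,500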